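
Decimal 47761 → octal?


Divide by 8 repeatedly:
47761 ÷ 8 = 5970 remainder 1
5970 ÷ 8 = 746 remainder 2
746 ÷ 8 = 93 remainder 2
93 ÷ 8 = 11 remainder 5
11 ÷ 8 = 1 remainder 3
1 ÷ 8 = 0 remainder 1
Reading remainders bottom-up:
= 0o135221


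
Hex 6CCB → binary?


Each hex digit → 4 binary bits:
  6 = 0110
  C = 1100
  C = 1100
  B = 1011
Concatenate: 0110 1100 1100 1011
= 0110110011001011


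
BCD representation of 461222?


Each digit → 4-bit binary:
  4 → 0100
  6 → 0110
  1 → 0001
  2 → 0010
  2 → 0010
  2 → 0010
= 0100 0110 0001 0010 0010 0010


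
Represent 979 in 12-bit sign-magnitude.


Sign bit: 0 (positive)
Magnitude: 979 = 01111010011
= 001111010011


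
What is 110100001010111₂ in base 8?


Group into 3-bit groups: 110100001010111
  110 = 6
  100 = 4
  001 = 1
  010 = 2
  111 = 7
= 0o64127


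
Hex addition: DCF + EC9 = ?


Align and add column by column (LSB to MSB, each column mod 16 with carry):
  0DCF
+ 0EC9
  ----
  col 0: F(15) + 9(9) + 0 (carry in) = 24 → 8(8), carry out 1
  col 1: C(12) + C(12) + 1 (carry in) = 25 → 9(9), carry out 1
  col 2: D(13) + E(14) + 1 (carry in) = 28 → C(12), carry out 1
  col 3: 0(0) + 0(0) + 1 (carry in) = 1 → 1(1), carry out 0
Reading digits MSB→LSB: 1C98
Strip leading zeros: 1C98
= 0x1C98


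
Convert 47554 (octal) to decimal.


Positional values:
Position 0: 4 × 8^0 = 4
Position 1: 5 × 8^1 = 40
Position 2: 5 × 8^2 = 320
Position 3: 7 × 8^3 = 3584
Position 4: 4 × 8^4 = 16384
Sum = 4 + 40 + 320 + 3584 + 16384
= 20332


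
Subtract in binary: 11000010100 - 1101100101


Align and subtract column by column (LSB to MSB, borrowing when needed):
  11000010100
- 01101100101
  -----------
  col 0: (0 - 0 borrow-in) - 1 → borrow from next column: (0+2) - 1 = 1, borrow out 1
  col 1: (0 - 1 borrow-in) - 0 → borrow from next column: (-1+2) - 0 = 1, borrow out 1
  col 2: (1 - 1 borrow-in) - 1 → borrow from next column: (0+2) - 1 = 1, borrow out 1
  col 3: (0 - 1 borrow-in) - 0 → borrow from next column: (-1+2) - 0 = 1, borrow out 1
  col 4: (1 - 1 borrow-in) - 0 → 0 - 0 = 0, borrow out 0
  col 5: (0 - 0 borrow-in) - 1 → borrow from next column: (0+2) - 1 = 1, borrow out 1
  col 6: (0 - 1 borrow-in) - 1 → borrow from next column: (-1+2) - 1 = 0, borrow out 1
  col 7: (0 - 1 borrow-in) - 0 → borrow from next column: (-1+2) - 0 = 1, borrow out 1
  col 8: (0 - 1 borrow-in) - 1 → borrow from next column: (-1+2) - 1 = 0, borrow out 1
  col 9: (1 - 1 borrow-in) - 1 → borrow from next column: (0+2) - 1 = 1, borrow out 1
  col 10: (1 - 1 borrow-in) - 0 → 0 - 0 = 0, borrow out 0
Reading bits MSB→LSB: 01010101111
Strip leading zeros: 1010101111
= 1010101111


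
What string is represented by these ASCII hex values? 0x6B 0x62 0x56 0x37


Codes (hex): 0x6B 0x62 0x56 0x37
Per-code ASCII lookup:
  0x6B = 107  (range 97-122: lowercase, 107 - 97 = 10) → 'k'
  0x62 = 98  (range 97-122: lowercase, 98 - 97 = 1) → 'b'
  0x56 = 86  (range 65-90: uppercase, 86 - 65 = 21) → 'V'
  0x37 = 55  (range 48-57: digits, 55 - 48 = 7) → '7'
= 'kbV7'


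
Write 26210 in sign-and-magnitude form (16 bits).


Sign bit: 0 (positive)
Magnitude: 26210 = 110011001100010
= 0110011001100010


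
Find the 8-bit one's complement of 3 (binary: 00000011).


Original: 00000011
Invert all bits:
  bit 0: 0 → 1
  bit 1: 0 → 1
  bit 2: 0 → 1
  bit 3: 0 → 1
  bit 4: 0 → 1
  bit 5: 0 → 1
  bit 6: 1 → 0
  bit 7: 1 → 0
= 11111100


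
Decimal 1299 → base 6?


Divide by 6 repeatedly:
1299 ÷ 6 = 216 remainder 3
216 ÷ 6 = 36 remainder 0
36 ÷ 6 = 6 remainder 0
6 ÷ 6 = 1 remainder 0
1 ÷ 6 = 0 remainder 1
Reading remainders bottom-up:
= 10003


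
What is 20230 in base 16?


Divide by 16 repeatedly:
20230 ÷ 16 = 1264 remainder 6 (6)
1264 ÷ 16 = 79 remainder 0 (0)
79 ÷ 16 = 4 remainder 15 (F)
4 ÷ 16 = 0 remainder 4 (4)
Reading remainders bottom-up:
= 0x4F06


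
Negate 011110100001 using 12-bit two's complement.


Original: 011110100001
Step 1 - Invert all bits: 100001011110
Step 2 - Add 1: 100001011110 + 1
= 100001011111 (represents -1953)


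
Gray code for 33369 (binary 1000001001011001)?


Binary: 1000001001011001
Gray code: G = B XOR (B >> 1)
B >> 1 = 0100000100101100
1000001001011001 XOR 0100000100101100:
  1 XOR 0 = 1
  0 XOR 1 = 1
  0 XOR 0 = 0
  0 XOR 0 = 0
  0 XOR 0 = 0
  0 XOR 0 = 0
  1 XOR 0 = 1
  0 XOR 1 = 1
  0 XOR 0 = 0
  1 XOR 0 = 1
  0 XOR 1 = 1
  1 XOR 0 = 1
  1 XOR 1 = 0
  0 XOR 1 = 1
  0 XOR 0 = 0
  1 XOR 0 = 1
= 1100001101110101


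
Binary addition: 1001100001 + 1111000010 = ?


Align and add column by column (LSB to MSB, carry propagating):
  01001100001
+ 01111000010
  -----------
  col 0: 1 + 0 + 0 (carry in) = 1 → bit 1, carry out 0
  col 1: 0 + 1 + 0 (carry in) = 1 → bit 1, carry out 0
  col 2: 0 + 0 + 0 (carry in) = 0 → bit 0, carry out 0
  col 3: 0 + 0 + 0 (carry in) = 0 → bit 0, carry out 0
  col 4: 0 + 0 + 0 (carry in) = 0 → bit 0, carry out 0
  col 5: 1 + 0 + 0 (carry in) = 1 → bit 1, carry out 0
  col 6: 1 + 1 + 0 (carry in) = 2 → bit 0, carry out 1
  col 7: 0 + 1 + 1 (carry in) = 2 → bit 0, carry out 1
  col 8: 0 + 1 + 1 (carry in) = 2 → bit 0, carry out 1
  col 9: 1 + 1 + 1 (carry in) = 3 → bit 1, carry out 1
  col 10: 0 + 0 + 1 (carry in) = 1 → bit 1, carry out 0
Reading bits MSB→LSB: 11000100011
Strip leading zeros: 11000100011
= 11000100011


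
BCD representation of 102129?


Each digit → 4-bit binary:
  1 → 0001
  0 → 0000
  2 → 0010
  1 → 0001
  2 → 0010
  9 → 1001
= 0001 0000 0010 0001 0010 1001


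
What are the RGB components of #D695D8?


Hex: #D695D8
R = D6₁₆ = 214
G = 95₁₆ = 149
B = D8₁₆ = 216
= RGB(214, 149, 216)


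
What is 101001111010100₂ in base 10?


Positional values:
Bit 2: 1 × 2^2 = 4
Bit 4: 1 × 2^4 = 16
Bit 6: 1 × 2^6 = 64
Bit 7: 1 × 2^7 = 128
Bit 8: 1 × 2^8 = 256
Bit 9: 1 × 2^9 = 512
Bit 12: 1 × 2^12 = 4096
Bit 14: 1 × 2^14 = 16384
Sum = 4 + 16 + 64 + 128 + 256 + 512 + 4096 + 16384
= 21460


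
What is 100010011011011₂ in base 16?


Group into 4-bit nibbles: 0100010011011011
  0100 = 4
  0100 = 4
  1101 = D
  1011 = B
= 0x44DB


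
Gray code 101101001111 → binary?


Gray code: 101101001111
MSB stays the same: 1
Each subsequent bit = prev_binary XOR current_gray:
  B[1] = 1 XOR 0 = 1
  B[2] = 1 XOR 1 = 0
  B[3] = 0 XOR 1 = 1
  B[4] = 1 XOR 0 = 1
  B[5] = 1 XOR 1 = 0
  B[6] = 0 XOR 0 = 0
  B[7] = 0 XOR 0 = 0
  B[8] = 0 XOR 1 = 1
  B[9] = 1 XOR 1 = 0
  B[10] = 0 XOR 1 = 1
  B[11] = 1 XOR 1 = 0
= 110110001010 (3466 decimal)


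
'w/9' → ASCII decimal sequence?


String: 'w/9'  (3 characters)
Per-character ASCII lookup:
  'w': lowercase starts at 97: 'w' = 97 + 22 = 119
  '/': special character: '/' = 47
  '9': digits start at 48: '9' = 48 + 9 = 57
= 119 47 57


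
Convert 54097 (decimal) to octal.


Divide by 8 repeatedly:
54097 ÷ 8 = 6762 remainder 1
6762 ÷ 8 = 845 remainder 2
845 ÷ 8 = 105 remainder 5
105 ÷ 8 = 13 remainder 1
13 ÷ 8 = 1 remainder 5
1 ÷ 8 = 0 remainder 1
Reading remainders bottom-up:
= 0o151521


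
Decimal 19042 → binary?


Divide by 2 repeatedly:
19042 ÷ 2 = 9521 remainder 0
9521 ÷ 2 = 4760 remainder 1
4760 ÷ 2 = 2380 remainder 0
2380 ÷ 2 = 1190 remainder 0
1190 ÷ 2 = 595 remainder 0
595 ÷ 2 = 297 remainder 1
297 ÷ 2 = 148 remainder 1
148 ÷ 2 = 74 remainder 0
74 ÷ 2 = 37 remainder 0
37 ÷ 2 = 18 remainder 1
18 ÷ 2 = 9 remainder 0
9 ÷ 2 = 4 remainder 1
4 ÷ 2 = 2 remainder 0
2 ÷ 2 = 1 remainder 0
1 ÷ 2 = 0 remainder 1
Reading remainders bottom-up:
= 100101001100010


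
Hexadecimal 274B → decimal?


Positional values:
Position 0: B × 16^0 = 11 × 1 = 11
Position 1: 4 × 16^1 = 4 × 16 = 64
Position 2: 7 × 16^2 = 7 × 256 = 1792
Position 3: 2 × 16^3 = 2 × 4096 = 8192
Sum = 11 + 64 + 1792 + 8192
= 10059


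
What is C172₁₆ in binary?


Each hex digit → 4 binary bits:
  C = 1100
  1 = 0001
  7 = 0111
  2 = 0010
Concatenate: 1100 0001 0111 0010
= 1100000101110010


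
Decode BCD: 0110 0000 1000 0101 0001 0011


Each 4-bit group → digit:
  0110 → 6
  0000 → 0
  1000 → 8
  0101 → 5
  0001 → 1
  0011 → 3
= 608513


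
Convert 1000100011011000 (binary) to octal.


Group into 3-bit groups: 001000100011011000
  001 = 1
  000 = 0
  100 = 4
  011 = 3
  011 = 3
  000 = 0
= 0o104330


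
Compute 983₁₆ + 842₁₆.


Align and add column by column (LSB to MSB, each column mod 16 with carry):
  0983
+ 0842
  ----
  col 0: 3(3) + 2(2) + 0 (carry in) = 5 → 5(5), carry out 0
  col 1: 8(8) + 4(4) + 0 (carry in) = 12 → C(12), carry out 0
  col 2: 9(9) + 8(8) + 0 (carry in) = 17 → 1(1), carry out 1
  col 3: 0(0) + 0(0) + 1 (carry in) = 1 → 1(1), carry out 0
Reading digits MSB→LSB: 11C5
Strip leading zeros: 11C5
= 0x11C5


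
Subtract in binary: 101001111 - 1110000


Align and subtract column by column (LSB to MSB, borrowing when needed):
  101001111
- 001110000
  ---------
  col 0: (1 - 0 borrow-in) - 0 → 1 - 0 = 1, borrow out 0
  col 1: (1 - 0 borrow-in) - 0 → 1 - 0 = 1, borrow out 0
  col 2: (1 - 0 borrow-in) - 0 → 1 - 0 = 1, borrow out 0
  col 3: (1 - 0 borrow-in) - 0 → 1 - 0 = 1, borrow out 0
  col 4: (0 - 0 borrow-in) - 1 → borrow from next column: (0+2) - 1 = 1, borrow out 1
  col 5: (0 - 1 borrow-in) - 1 → borrow from next column: (-1+2) - 1 = 0, borrow out 1
  col 6: (1 - 1 borrow-in) - 1 → borrow from next column: (0+2) - 1 = 1, borrow out 1
  col 7: (0 - 1 borrow-in) - 0 → borrow from next column: (-1+2) - 0 = 1, borrow out 1
  col 8: (1 - 1 borrow-in) - 0 → 0 - 0 = 0, borrow out 0
Reading bits MSB→LSB: 011011111
Strip leading zeros: 11011111
= 11011111


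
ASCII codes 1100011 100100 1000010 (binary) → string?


Codes (binary): 1100011 100100 1000010
Per-code ASCII lookup:
  1100011 = 99  (range 97-122: lowercase, 99 - 97 = 2) → 'c'
  100100 = 36  (special character) → '$'
  1000010 = 66  (range 65-90: uppercase, 66 - 65 = 1) → 'B'
= 'c$B'


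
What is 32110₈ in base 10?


Positional values:
Position 0: 0 × 8^0 = 0
Position 1: 1 × 8^1 = 8
Position 2: 1 × 8^2 = 64
Position 3: 2 × 8^3 = 1024
Position 4: 3 × 8^4 = 12288
Sum = 0 + 8 + 64 + 1024 + 12288
= 13384


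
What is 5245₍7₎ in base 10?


Positional values (base 7):
  5 × 7^0 = 5 × 1 = 5
  4 × 7^1 = 4 × 7 = 28
  2 × 7^2 = 2 × 49 = 98
  5 × 7^3 = 5 × 343 = 1715
Sum = 5 + 28 + 98 + 1715
= 1846


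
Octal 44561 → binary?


Each octal digit → 3 binary bits:
  4 = 100
  4 = 100
  5 = 101
  6 = 110
  1 = 001
Concatenate: 100 100 101 110 001
= 100100101110001


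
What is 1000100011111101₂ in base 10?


Positional values:
Bit 0: 1 × 2^0 = 1
Bit 2: 1 × 2^2 = 4
Bit 3: 1 × 2^3 = 8
Bit 4: 1 × 2^4 = 16
Bit 5: 1 × 2^5 = 32
Bit 6: 1 × 2^6 = 64
Bit 7: 1 × 2^7 = 128
Bit 11: 1 × 2^11 = 2048
Bit 15: 1 × 2^15 = 32768
Sum = 1 + 4 + 8 + 16 + 32 + 64 + 128 + 2048 + 32768
= 35069


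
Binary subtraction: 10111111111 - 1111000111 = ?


Align and subtract column by column (LSB to MSB, borrowing when needed):
  10111111111
- 01111000111
  -----------
  col 0: (1 - 0 borrow-in) - 1 → 1 - 1 = 0, borrow out 0
  col 1: (1 - 0 borrow-in) - 1 → 1 - 1 = 0, borrow out 0
  col 2: (1 - 0 borrow-in) - 1 → 1 - 1 = 0, borrow out 0
  col 3: (1 - 0 borrow-in) - 0 → 1 - 0 = 1, borrow out 0
  col 4: (1 - 0 borrow-in) - 0 → 1 - 0 = 1, borrow out 0
  col 5: (1 - 0 borrow-in) - 0 → 1 - 0 = 1, borrow out 0
  col 6: (1 - 0 borrow-in) - 1 → 1 - 1 = 0, borrow out 0
  col 7: (1 - 0 borrow-in) - 1 → 1 - 1 = 0, borrow out 0
  col 8: (1 - 0 borrow-in) - 1 → 1 - 1 = 0, borrow out 0
  col 9: (0 - 0 borrow-in) - 1 → borrow from next column: (0+2) - 1 = 1, borrow out 1
  col 10: (1 - 1 borrow-in) - 0 → 0 - 0 = 0, borrow out 0
Reading bits MSB→LSB: 01000111000
Strip leading zeros: 1000111000
= 1000111000


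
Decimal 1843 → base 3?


Divide by 3 repeatedly:
1843 ÷ 3 = 614 remainder 1
614 ÷ 3 = 204 remainder 2
204 ÷ 3 = 68 remainder 0
68 ÷ 3 = 22 remainder 2
22 ÷ 3 = 7 remainder 1
7 ÷ 3 = 2 remainder 1
2 ÷ 3 = 0 remainder 2
Reading remainders bottom-up:
= 2112021


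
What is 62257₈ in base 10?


Positional values:
Position 0: 7 × 8^0 = 7
Position 1: 5 × 8^1 = 40
Position 2: 2 × 8^2 = 128
Position 3: 2 × 8^3 = 1024
Position 4: 6 × 8^4 = 24576
Sum = 7 + 40 + 128 + 1024 + 24576
= 25775


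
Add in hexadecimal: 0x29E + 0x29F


Align and add column by column (LSB to MSB, each column mod 16 with carry):
  029E
+ 029F
  ----
  col 0: E(14) + F(15) + 0 (carry in) = 29 → D(13), carry out 1
  col 1: 9(9) + 9(9) + 1 (carry in) = 19 → 3(3), carry out 1
  col 2: 2(2) + 2(2) + 1 (carry in) = 5 → 5(5), carry out 0
  col 3: 0(0) + 0(0) + 0 (carry in) = 0 → 0(0), carry out 0
Reading digits MSB→LSB: 053D
Strip leading zeros: 53D
= 0x53D


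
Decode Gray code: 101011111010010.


Gray code: 101011111010010
MSB stays the same: 1
Each subsequent bit = prev_binary XOR current_gray:
  B[1] = 1 XOR 0 = 1
  B[2] = 1 XOR 1 = 0
  B[3] = 0 XOR 0 = 0
  B[4] = 0 XOR 1 = 1
  B[5] = 1 XOR 1 = 0
  B[6] = 0 XOR 1 = 1
  B[7] = 1 XOR 1 = 0
  B[8] = 0 XOR 1 = 1
  B[9] = 1 XOR 0 = 1
  B[10] = 1 XOR 1 = 0
  B[11] = 0 XOR 0 = 0
  B[12] = 0 XOR 0 = 0
  B[13] = 0 XOR 1 = 1
  B[14] = 1 XOR 0 = 1
= 110010101100011 (25955 decimal)


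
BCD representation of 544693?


Each digit → 4-bit binary:
  5 → 0101
  4 → 0100
  4 → 0100
  6 → 0110
  9 → 1001
  3 → 0011
= 0101 0100 0100 0110 1001 0011


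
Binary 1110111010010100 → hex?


Group into 4-bit nibbles: 1110111010010100
  1110 = E
  1110 = E
  1001 = 9
  0100 = 4
= 0xEE94


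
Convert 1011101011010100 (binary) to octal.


Group into 3-bit groups: 001011101011010100
  001 = 1
  011 = 3
  101 = 5
  011 = 3
  010 = 2
  100 = 4
= 0o135324


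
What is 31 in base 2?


Divide by 2 repeatedly:
31 ÷ 2 = 15 remainder 1
15 ÷ 2 = 7 remainder 1
7 ÷ 2 = 3 remainder 1
3 ÷ 2 = 1 remainder 1
1 ÷ 2 = 0 remainder 1
Reading remainders bottom-up:
= 11111


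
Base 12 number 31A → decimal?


Positional values (base 12):
  A × 12^0 = 10 × 1 = 10
  1 × 12^1 = 1 × 12 = 12
  3 × 12^2 = 3 × 144 = 432
Sum = 10 + 12 + 432
= 454


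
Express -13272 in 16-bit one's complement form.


Original: 0011001111011000
Invert all bits:
  bit 0: 0 → 1
  bit 1: 0 → 1
  bit 2: 1 → 0
  bit 3: 1 → 0
  bit 4: 0 → 1
  bit 5: 0 → 1
  bit 6: 1 → 0
  bit 7: 1 → 0
  bit 8: 1 → 0
  bit 9: 1 → 0
  bit 10: 0 → 1
  bit 11: 1 → 0
  bit 12: 1 → 0
  bit 13: 0 → 1
  bit 14: 0 → 1
  bit 15: 0 → 1
= 1100110000100111


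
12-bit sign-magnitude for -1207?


Sign bit: 1 (negative)
Magnitude: 1207 = 10010110111
= 110010110111


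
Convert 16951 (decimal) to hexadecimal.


Divide by 16 repeatedly:
16951 ÷ 16 = 1059 remainder 7 (7)
1059 ÷ 16 = 66 remainder 3 (3)
66 ÷ 16 = 4 remainder 2 (2)
4 ÷ 16 = 0 remainder 4 (4)
Reading remainders bottom-up:
= 0x4237


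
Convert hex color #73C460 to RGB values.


Hex: #73C460
R = 73₁₆ = 115
G = C4₁₆ = 196
B = 60₁₆ = 96
= RGB(115, 196, 96)


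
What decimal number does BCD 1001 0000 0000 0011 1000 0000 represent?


Each 4-bit group → digit:
  1001 → 9
  0000 → 0
  0000 → 0
  0011 → 3
  1000 → 8
  0000 → 0
= 900380


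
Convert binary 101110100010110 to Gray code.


Binary: 101110100010110
Gray code: G = B XOR (B >> 1)
B >> 1 = 010111010001011
101110100010110 XOR 010111010001011:
  1 XOR 0 = 1
  0 XOR 1 = 1
  1 XOR 0 = 1
  1 XOR 1 = 0
  1 XOR 1 = 0
  0 XOR 1 = 1
  1 XOR 0 = 1
  0 XOR 1 = 1
  0 XOR 0 = 0
  0 XOR 0 = 0
  1 XOR 0 = 1
  0 XOR 1 = 1
  1 XOR 0 = 1
  1 XOR 1 = 0
  0 XOR 1 = 1
= 111001110011101


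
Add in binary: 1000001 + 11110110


Align and add column by column (LSB to MSB, carry propagating):
  001000001
+ 011110110
  ---------
  col 0: 1 + 0 + 0 (carry in) = 1 → bit 1, carry out 0
  col 1: 0 + 1 + 0 (carry in) = 1 → bit 1, carry out 0
  col 2: 0 + 1 + 0 (carry in) = 1 → bit 1, carry out 0
  col 3: 0 + 0 + 0 (carry in) = 0 → bit 0, carry out 0
  col 4: 0 + 1 + 0 (carry in) = 1 → bit 1, carry out 0
  col 5: 0 + 1 + 0 (carry in) = 1 → bit 1, carry out 0
  col 6: 1 + 1 + 0 (carry in) = 2 → bit 0, carry out 1
  col 7: 0 + 1 + 1 (carry in) = 2 → bit 0, carry out 1
  col 8: 0 + 0 + 1 (carry in) = 1 → bit 1, carry out 0
Reading bits MSB→LSB: 100110111
Strip leading zeros: 100110111
= 100110111


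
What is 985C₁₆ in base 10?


Positional values:
Position 0: C × 16^0 = 12 × 1 = 12
Position 1: 5 × 16^1 = 5 × 16 = 80
Position 2: 8 × 16^2 = 8 × 256 = 2048
Position 3: 9 × 16^3 = 9 × 4096 = 36864
Sum = 12 + 80 + 2048 + 36864
= 39004


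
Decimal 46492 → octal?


Divide by 8 repeatedly:
46492 ÷ 8 = 5811 remainder 4
5811 ÷ 8 = 726 remainder 3
726 ÷ 8 = 90 remainder 6
90 ÷ 8 = 11 remainder 2
11 ÷ 8 = 1 remainder 3
1 ÷ 8 = 0 remainder 1
Reading remainders bottom-up:
= 0o132634


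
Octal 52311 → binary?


Each octal digit → 3 binary bits:
  5 = 101
  2 = 010
  3 = 011
  1 = 001
  1 = 001
Concatenate: 101 010 011 001 001
= 101010011001001


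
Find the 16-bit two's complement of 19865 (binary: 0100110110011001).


Original: 0100110110011001
Step 1 - Invert all bits: 1011001001100110
Step 2 - Add 1: 1011001001100110 + 1
= 1011001001100111 (represents -19865)


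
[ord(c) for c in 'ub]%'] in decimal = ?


String: 'ub]%'  (4 characters)
Per-character ASCII lookup:
  'u': lowercase starts at 97: 'u' = 97 + 20 = 117
  'b': lowercase starts at 97: 'b' = 97 + 1 = 98
  ']': special character: ']' = 93
  '%': special character: '%' = 37
= 117 98 93 37


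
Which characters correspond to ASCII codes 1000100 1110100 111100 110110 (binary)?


Codes (binary): 1000100 1110100 111100 110110
Per-code ASCII lookup:
  1000100 = 68  (range 65-90: uppercase, 68 - 65 = 3) → 'D'
  1110100 = 116  (range 97-122: lowercase, 116 - 97 = 19) → 't'
  111100 = 60  (special character) → '<'
  110110 = 54  (range 48-57: digits, 54 - 48 = 6) → '6'
= 'Dt<6'


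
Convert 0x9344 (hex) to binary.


Each hex digit → 4 binary bits:
  9 = 1001
  3 = 0011
  4 = 0100
  4 = 0100
Concatenate: 1001 0011 0100 0100
= 1001001101000100


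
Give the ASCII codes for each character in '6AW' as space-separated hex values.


String: '6AW'  (3 characters)
Per-character ASCII lookup:
  '6': digits start at 48: '6' = 48 + 6 = 54 → 0x36
  'A': uppercase starts at 65: 'A' = 65 + 0 = 65 → 0x41
  'W': uppercase starts at 65: 'W' = 65 + 22 = 87 → 0x57
= 0x36 0x41 0x57


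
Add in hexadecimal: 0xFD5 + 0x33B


Align and add column by column (LSB to MSB, each column mod 16 with carry):
  0FD5
+ 033B
  ----
  col 0: 5(5) + B(11) + 0 (carry in) = 16 → 0(0), carry out 1
  col 1: D(13) + 3(3) + 1 (carry in) = 17 → 1(1), carry out 1
  col 2: F(15) + 3(3) + 1 (carry in) = 19 → 3(3), carry out 1
  col 3: 0(0) + 0(0) + 1 (carry in) = 1 → 1(1), carry out 0
Reading digits MSB→LSB: 1310
Strip leading zeros: 1310
= 0x1310


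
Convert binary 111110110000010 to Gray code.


Binary: 111110110000010
Gray code: G = B XOR (B >> 1)
B >> 1 = 011111011000001
111110110000010 XOR 011111011000001:
  1 XOR 0 = 1
  1 XOR 1 = 0
  1 XOR 1 = 0
  1 XOR 1 = 0
  1 XOR 1 = 0
  0 XOR 1 = 1
  1 XOR 0 = 1
  1 XOR 1 = 0
  0 XOR 1 = 1
  0 XOR 0 = 0
  0 XOR 0 = 0
  0 XOR 0 = 0
  0 XOR 0 = 0
  1 XOR 0 = 1
  0 XOR 1 = 1
= 100001101000011


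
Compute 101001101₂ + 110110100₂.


Align and add column by column (LSB to MSB, carry propagating):
  0101001101
+ 0110110100
  ----------
  col 0: 1 + 0 + 0 (carry in) = 1 → bit 1, carry out 0
  col 1: 0 + 0 + 0 (carry in) = 0 → bit 0, carry out 0
  col 2: 1 + 1 + 0 (carry in) = 2 → bit 0, carry out 1
  col 3: 1 + 0 + 1 (carry in) = 2 → bit 0, carry out 1
  col 4: 0 + 1 + 1 (carry in) = 2 → bit 0, carry out 1
  col 5: 0 + 1 + 1 (carry in) = 2 → bit 0, carry out 1
  col 6: 1 + 0 + 1 (carry in) = 2 → bit 0, carry out 1
  col 7: 0 + 1 + 1 (carry in) = 2 → bit 0, carry out 1
  col 8: 1 + 1 + 1 (carry in) = 3 → bit 1, carry out 1
  col 9: 0 + 0 + 1 (carry in) = 1 → bit 1, carry out 0
Reading bits MSB→LSB: 1100000001
Strip leading zeros: 1100000001
= 1100000001


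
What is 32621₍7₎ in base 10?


Positional values (base 7):
  1 × 7^0 = 1 × 1 = 1
  2 × 7^1 = 2 × 7 = 14
  6 × 7^2 = 6 × 49 = 294
  2 × 7^3 = 2 × 343 = 686
  3 × 7^4 = 3 × 2401 = 7203
Sum = 1 + 14 + 294 + 686 + 7203
= 8198


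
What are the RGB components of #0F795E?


Hex: #0F795E
R = 0F₁₆ = 15
G = 79₁₆ = 121
B = 5E₁₆ = 94
= RGB(15, 121, 94)


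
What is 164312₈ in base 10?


Positional values:
Position 0: 2 × 8^0 = 2
Position 1: 1 × 8^1 = 8
Position 2: 3 × 8^2 = 192
Position 3: 4 × 8^3 = 2048
Position 4: 6 × 8^4 = 24576
Position 5: 1 × 8^5 = 32768
Sum = 2 + 8 + 192 + 2048 + 24576 + 32768
= 59594


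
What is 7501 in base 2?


Divide by 2 repeatedly:
7501 ÷ 2 = 3750 remainder 1
3750 ÷ 2 = 1875 remainder 0
1875 ÷ 2 = 937 remainder 1
937 ÷ 2 = 468 remainder 1
468 ÷ 2 = 234 remainder 0
234 ÷ 2 = 117 remainder 0
117 ÷ 2 = 58 remainder 1
58 ÷ 2 = 29 remainder 0
29 ÷ 2 = 14 remainder 1
14 ÷ 2 = 7 remainder 0
7 ÷ 2 = 3 remainder 1
3 ÷ 2 = 1 remainder 1
1 ÷ 2 = 0 remainder 1
Reading remainders bottom-up:
= 1110101001101


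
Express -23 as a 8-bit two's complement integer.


Original: 00010111
Step 1 - Invert all bits: 11101000
Step 2 - Add 1: 11101000 + 1
= 11101001 (represents -23)


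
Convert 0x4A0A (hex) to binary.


Each hex digit → 4 binary bits:
  4 = 0100
  A = 1010
  0 = 0000
  A = 1010
Concatenate: 0100 1010 0000 1010
= 0100101000001010


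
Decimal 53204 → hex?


Divide by 16 repeatedly:
53204 ÷ 16 = 3325 remainder 4 (4)
3325 ÷ 16 = 207 remainder 13 (D)
207 ÷ 16 = 12 remainder 15 (F)
12 ÷ 16 = 0 remainder 12 (C)
Reading remainders bottom-up:
= 0xCFD4


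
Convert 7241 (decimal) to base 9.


Divide by 9 repeatedly:
7241 ÷ 9 = 804 remainder 5
804 ÷ 9 = 89 remainder 3
89 ÷ 9 = 9 remainder 8
9 ÷ 9 = 1 remainder 0
1 ÷ 9 = 0 remainder 1
Reading remainders bottom-up:
= 10835


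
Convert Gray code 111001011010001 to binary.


Gray code: 111001011010001
MSB stays the same: 1
Each subsequent bit = prev_binary XOR current_gray:
  B[1] = 1 XOR 1 = 0
  B[2] = 0 XOR 1 = 1
  B[3] = 1 XOR 0 = 1
  B[4] = 1 XOR 0 = 1
  B[5] = 1 XOR 1 = 0
  B[6] = 0 XOR 0 = 0
  B[7] = 0 XOR 1 = 1
  B[8] = 1 XOR 1 = 0
  B[9] = 0 XOR 0 = 0
  B[10] = 0 XOR 1 = 1
  B[11] = 1 XOR 0 = 1
  B[12] = 1 XOR 0 = 1
  B[13] = 1 XOR 0 = 1
  B[14] = 1 XOR 1 = 0
= 101110010011110 (23710 decimal)


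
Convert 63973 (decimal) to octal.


Divide by 8 repeatedly:
63973 ÷ 8 = 7996 remainder 5
7996 ÷ 8 = 999 remainder 4
999 ÷ 8 = 124 remainder 7
124 ÷ 8 = 15 remainder 4
15 ÷ 8 = 1 remainder 7
1 ÷ 8 = 0 remainder 1
Reading remainders bottom-up:
= 0o174745


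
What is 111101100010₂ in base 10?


Positional values:
Bit 1: 1 × 2^1 = 2
Bit 5: 1 × 2^5 = 32
Bit 6: 1 × 2^6 = 64
Bit 8: 1 × 2^8 = 256
Bit 9: 1 × 2^9 = 512
Bit 10: 1 × 2^10 = 1024
Bit 11: 1 × 2^11 = 2048
Sum = 2 + 32 + 64 + 256 + 512 + 1024 + 2048
= 3938


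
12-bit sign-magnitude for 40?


Sign bit: 0 (positive)
Magnitude: 40 = 00000101000
= 000000101000


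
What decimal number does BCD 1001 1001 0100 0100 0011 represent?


Each 4-bit group → digit:
  1001 → 9
  1001 → 9
  0100 → 4
  0100 → 4
  0011 → 3
= 99443


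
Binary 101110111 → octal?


Group into 3-bit groups: 101110111
  101 = 5
  110 = 6
  111 = 7
= 0o567


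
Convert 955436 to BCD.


Each digit → 4-bit binary:
  9 → 1001
  5 → 0101
  5 → 0101
  4 → 0100
  3 → 0011
  6 → 0110
= 1001 0101 0101 0100 0011 0110


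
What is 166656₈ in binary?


Each octal digit → 3 binary bits:
  1 = 001
  6 = 110
  6 = 110
  6 = 110
  5 = 101
  6 = 110
Concatenate: 001 110 110 110 101 110
= 001110110110101110


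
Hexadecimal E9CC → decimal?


Positional values:
Position 0: C × 16^0 = 12 × 1 = 12
Position 1: C × 16^1 = 12 × 16 = 192
Position 2: 9 × 16^2 = 9 × 256 = 2304
Position 3: E × 16^3 = 14 × 4096 = 57344
Sum = 12 + 192 + 2304 + 57344
= 59852


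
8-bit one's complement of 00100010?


Original: 00100010
Invert all bits:
  bit 0: 0 → 1
  bit 1: 0 → 1
  bit 2: 1 → 0
  bit 3: 0 → 1
  bit 4: 0 → 1
  bit 5: 0 → 1
  bit 6: 1 → 0
  bit 7: 0 → 1
= 11011101


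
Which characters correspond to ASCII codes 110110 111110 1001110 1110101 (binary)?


Codes (binary): 110110 111110 1001110 1110101
Per-code ASCII lookup:
  110110 = 54  (range 48-57: digits, 54 - 48 = 6) → '6'
  111110 = 62  (special character) → '>'
  1001110 = 78  (range 65-90: uppercase, 78 - 65 = 13) → 'N'
  1110101 = 117  (range 97-122: lowercase, 117 - 97 = 20) → 'u'
= '6>Nu'


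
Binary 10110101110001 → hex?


Group into 4-bit nibbles: 0010110101110001
  0010 = 2
  1101 = D
  0111 = 7
  0001 = 1
= 0x2D71


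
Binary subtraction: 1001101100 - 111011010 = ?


Align and subtract column by column (LSB to MSB, borrowing when needed):
  1001101100
- 0111011010
  ----------
  col 0: (0 - 0 borrow-in) - 0 → 0 - 0 = 0, borrow out 0
  col 1: (0 - 0 borrow-in) - 1 → borrow from next column: (0+2) - 1 = 1, borrow out 1
  col 2: (1 - 1 borrow-in) - 0 → 0 - 0 = 0, borrow out 0
  col 3: (1 - 0 borrow-in) - 1 → 1 - 1 = 0, borrow out 0
  col 4: (0 - 0 borrow-in) - 1 → borrow from next column: (0+2) - 1 = 1, borrow out 1
  col 5: (1 - 1 borrow-in) - 0 → 0 - 0 = 0, borrow out 0
  col 6: (1 - 0 borrow-in) - 1 → 1 - 1 = 0, borrow out 0
  col 7: (0 - 0 borrow-in) - 1 → borrow from next column: (0+2) - 1 = 1, borrow out 1
  col 8: (0 - 1 borrow-in) - 1 → borrow from next column: (-1+2) - 1 = 0, borrow out 1
  col 9: (1 - 1 borrow-in) - 0 → 0 - 0 = 0, borrow out 0
Reading bits MSB→LSB: 0010010010
Strip leading zeros: 10010010
= 10010010


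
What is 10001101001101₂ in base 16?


Group into 4-bit nibbles: 0010001101001101
  0010 = 2
  0011 = 3
  0100 = 4
  1101 = D
= 0x234D


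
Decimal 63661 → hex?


Divide by 16 repeatedly:
63661 ÷ 16 = 3978 remainder 13 (D)
3978 ÷ 16 = 248 remainder 10 (A)
248 ÷ 16 = 15 remainder 8 (8)
15 ÷ 16 = 0 remainder 15 (F)
Reading remainders bottom-up:
= 0xF8AD


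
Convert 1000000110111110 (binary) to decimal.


Positional values:
Bit 1: 1 × 2^1 = 2
Bit 2: 1 × 2^2 = 4
Bit 3: 1 × 2^3 = 8
Bit 4: 1 × 2^4 = 16
Bit 5: 1 × 2^5 = 32
Bit 7: 1 × 2^7 = 128
Bit 8: 1 × 2^8 = 256
Bit 15: 1 × 2^15 = 32768
Sum = 2 + 4 + 8 + 16 + 32 + 128 + 256 + 32768
= 33214


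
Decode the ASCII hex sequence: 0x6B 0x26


Codes (hex): 0x6B 0x26
Per-code ASCII lookup:
  0x6B = 107  (range 97-122: lowercase, 107 - 97 = 10) → 'k'
  0x26 = 38  (special character) → '&'
= 'k&'


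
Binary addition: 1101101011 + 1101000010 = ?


Align and add column by column (LSB to MSB, carry propagating):
  01101101011
+ 01101000010
  -----------
  col 0: 1 + 0 + 0 (carry in) = 1 → bit 1, carry out 0
  col 1: 1 + 1 + 0 (carry in) = 2 → bit 0, carry out 1
  col 2: 0 + 0 + 1 (carry in) = 1 → bit 1, carry out 0
  col 3: 1 + 0 + 0 (carry in) = 1 → bit 1, carry out 0
  col 4: 0 + 0 + 0 (carry in) = 0 → bit 0, carry out 0
  col 5: 1 + 0 + 0 (carry in) = 1 → bit 1, carry out 0
  col 6: 1 + 1 + 0 (carry in) = 2 → bit 0, carry out 1
  col 7: 0 + 0 + 1 (carry in) = 1 → bit 1, carry out 0
  col 8: 1 + 1 + 0 (carry in) = 2 → bit 0, carry out 1
  col 9: 1 + 1 + 1 (carry in) = 3 → bit 1, carry out 1
  col 10: 0 + 0 + 1 (carry in) = 1 → bit 1, carry out 0
Reading bits MSB→LSB: 11010101101
Strip leading zeros: 11010101101
= 11010101101


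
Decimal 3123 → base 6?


Divide by 6 repeatedly:
3123 ÷ 6 = 520 remainder 3
520 ÷ 6 = 86 remainder 4
86 ÷ 6 = 14 remainder 2
14 ÷ 6 = 2 remainder 2
2 ÷ 6 = 0 remainder 2
Reading remainders bottom-up:
= 22243


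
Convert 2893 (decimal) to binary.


Divide by 2 repeatedly:
2893 ÷ 2 = 1446 remainder 1
1446 ÷ 2 = 723 remainder 0
723 ÷ 2 = 361 remainder 1
361 ÷ 2 = 180 remainder 1
180 ÷ 2 = 90 remainder 0
90 ÷ 2 = 45 remainder 0
45 ÷ 2 = 22 remainder 1
22 ÷ 2 = 11 remainder 0
11 ÷ 2 = 5 remainder 1
5 ÷ 2 = 2 remainder 1
2 ÷ 2 = 1 remainder 0
1 ÷ 2 = 0 remainder 1
Reading remainders bottom-up:
= 101101001101


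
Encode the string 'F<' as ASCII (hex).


String: 'F<'  (2 characters)
Per-character ASCII lookup:
  'F': uppercase starts at 65: 'F' = 65 + 5 = 70 → 0x46
  '<': special character: '<' = 60 → 0x3C
= 0x46 0x3C


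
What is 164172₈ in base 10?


Positional values:
Position 0: 2 × 8^0 = 2
Position 1: 7 × 8^1 = 56
Position 2: 1 × 8^2 = 64
Position 3: 4 × 8^3 = 2048
Position 4: 6 × 8^4 = 24576
Position 5: 1 × 8^5 = 32768
Sum = 2 + 56 + 64 + 2048 + 24576 + 32768
= 59514


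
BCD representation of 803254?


Each digit → 4-bit binary:
  8 → 1000
  0 → 0000
  3 → 0011
  2 → 0010
  5 → 0101
  4 → 0100
= 1000 0000 0011 0010 0101 0100


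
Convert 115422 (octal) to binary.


Each octal digit → 3 binary bits:
  1 = 001
  1 = 001
  5 = 101
  4 = 100
  2 = 010
  2 = 010
Concatenate: 001 001 101 100 010 010
= 001001101100010010


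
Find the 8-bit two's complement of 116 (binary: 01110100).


Original: 01110100
Step 1 - Invert all bits: 10001011
Step 2 - Add 1: 10001011 + 1
= 10001100 (represents -116)


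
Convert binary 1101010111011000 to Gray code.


Binary: 1101010111011000
Gray code: G = B XOR (B >> 1)
B >> 1 = 0110101011101100
1101010111011000 XOR 0110101011101100:
  1 XOR 0 = 1
  1 XOR 1 = 0
  0 XOR 1 = 1
  1 XOR 0 = 1
  0 XOR 1 = 1
  1 XOR 0 = 1
  0 XOR 1 = 1
  1 XOR 0 = 1
  1 XOR 1 = 0
  1 XOR 1 = 0
  0 XOR 1 = 1
  1 XOR 0 = 1
  1 XOR 1 = 0
  0 XOR 1 = 1
  0 XOR 0 = 0
  0 XOR 0 = 0
= 1011111100110100


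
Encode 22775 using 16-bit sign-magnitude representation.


Sign bit: 0 (positive)
Magnitude: 22775 = 101100011110111
= 0101100011110111


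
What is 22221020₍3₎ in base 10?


Positional values (base 3):
  0 × 3^0 = 0 × 1 = 0
  2 × 3^1 = 2 × 3 = 6
  0 × 3^2 = 0 × 9 = 0
  1 × 3^3 = 1 × 27 = 27
  2 × 3^4 = 2 × 81 = 162
  2 × 3^5 = 2 × 243 = 486
  2 × 3^6 = 2 × 729 = 1458
  2 × 3^7 = 2 × 2187 = 4374
Sum = 0 + 6 + 0 + 27 + 162 + 486 + 1458 + 4374
= 6513


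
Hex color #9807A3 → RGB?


Hex: #9807A3
R = 98₁₆ = 152
G = 07₁₆ = 7
B = A3₁₆ = 163
= RGB(152, 7, 163)


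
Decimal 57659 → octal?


Divide by 8 repeatedly:
57659 ÷ 8 = 7207 remainder 3
7207 ÷ 8 = 900 remainder 7
900 ÷ 8 = 112 remainder 4
112 ÷ 8 = 14 remainder 0
14 ÷ 8 = 1 remainder 6
1 ÷ 8 = 0 remainder 1
Reading remainders bottom-up:
= 0o160473


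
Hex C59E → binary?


Each hex digit → 4 binary bits:
  C = 1100
  5 = 0101
  9 = 1001
  E = 1110
Concatenate: 1100 0101 1001 1110
= 1100010110011110


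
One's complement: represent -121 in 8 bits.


Original: 01111001
Invert all bits:
  bit 0: 0 → 1
  bit 1: 1 → 0
  bit 2: 1 → 0
  bit 3: 1 → 0
  bit 4: 1 → 0
  bit 5: 0 → 1
  bit 6: 0 → 1
  bit 7: 1 → 0
= 10000110


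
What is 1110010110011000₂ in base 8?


Group into 3-bit groups: 001110010110011000
  001 = 1
  110 = 6
  010 = 2
  110 = 6
  011 = 3
  000 = 0
= 0o162630


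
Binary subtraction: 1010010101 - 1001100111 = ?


Align and subtract column by column (LSB to MSB, borrowing when needed):
  1010010101
- 1001100111
  ----------
  col 0: (1 - 0 borrow-in) - 1 → 1 - 1 = 0, borrow out 0
  col 1: (0 - 0 borrow-in) - 1 → borrow from next column: (0+2) - 1 = 1, borrow out 1
  col 2: (1 - 1 borrow-in) - 1 → borrow from next column: (0+2) - 1 = 1, borrow out 1
  col 3: (0 - 1 borrow-in) - 0 → borrow from next column: (-1+2) - 0 = 1, borrow out 1
  col 4: (1 - 1 borrow-in) - 0 → 0 - 0 = 0, borrow out 0
  col 5: (0 - 0 borrow-in) - 1 → borrow from next column: (0+2) - 1 = 1, borrow out 1
  col 6: (0 - 1 borrow-in) - 1 → borrow from next column: (-1+2) - 1 = 0, borrow out 1
  col 7: (1 - 1 borrow-in) - 0 → 0 - 0 = 0, borrow out 0
  col 8: (0 - 0 borrow-in) - 0 → 0 - 0 = 0, borrow out 0
  col 9: (1 - 0 borrow-in) - 1 → 1 - 1 = 0, borrow out 0
Reading bits MSB→LSB: 0000101110
Strip leading zeros: 101110
= 101110


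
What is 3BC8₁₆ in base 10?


Positional values:
Position 0: 8 × 16^0 = 8 × 1 = 8
Position 1: C × 16^1 = 12 × 16 = 192
Position 2: B × 16^2 = 11 × 256 = 2816
Position 3: 3 × 16^3 = 3 × 4096 = 12288
Sum = 8 + 192 + 2816 + 12288
= 15304


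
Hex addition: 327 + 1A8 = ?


Align and add column by column (LSB to MSB, each column mod 16 with carry):
  0327
+ 01A8
  ----
  col 0: 7(7) + 8(8) + 0 (carry in) = 15 → F(15), carry out 0
  col 1: 2(2) + A(10) + 0 (carry in) = 12 → C(12), carry out 0
  col 2: 3(3) + 1(1) + 0 (carry in) = 4 → 4(4), carry out 0
  col 3: 0(0) + 0(0) + 0 (carry in) = 0 → 0(0), carry out 0
Reading digits MSB→LSB: 04CF
Strip leading zeros: 4CF
= 0x4CF


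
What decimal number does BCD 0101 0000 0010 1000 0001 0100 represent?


Each 4-bit group → digit:
  0101 → 5
  0000 → 0
  0010 → 2
  1000 → 8
  0001 → 1
  0100 → 4
= 502814


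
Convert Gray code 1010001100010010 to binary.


Gray code: 1010001100010010
MSB stays the same: 1
Each subsequent bit = prev_binary XOR current_gray:
  B[1] = 1 XOR 0 = 1
  B[2] = 1 XOR 1 = 0
  B[3] = 0 XOR 0 = 0
  B[4] = 0 XOR 0 = 0
  B[5] = 0 XOR 0 = 0
  B[6] = 0 XOR 1 = 1
  B[7] = 1 XOR 1 = 0
  B[8] = 0 XOR 0 = 0
  B[9] = 0 XOR 0 = 0
  B[10] = 0 XOR 0 = 0
  B[11] = 0 XOR 1 = 1
  B[12] = 1 XOR 0 = 1
  B[13] = 1 XOR 0 = 1
  B[14] = 1 XOR 1 = 0
  B[15] = 0 XOR 0 = 0
= 1100001000011100 (49692 decimal)


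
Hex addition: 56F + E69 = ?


Align and add column by column (LSB to MSB, each column mod 16 with carry):
  056F
+ 0E69
  ----
  col 0: F(15) + 9(9) + 0 (carry in) = 24 → 8(8), carry out 1
  col 1: 6(6) + 6(6) + 1 (carry in) = 13 → D(13), carry out 0
  col 2: 5(5) + E(14) + 0 (carry in) = 19 → 3(3), carry out 1
  col 3: 0(0) + 0(0) + 1 (carry in) = 1 → 1(1), carry out 0
Reading digits MSB→LSB: 13D8
Strip leading zeros: 13D8
= 0x13D8


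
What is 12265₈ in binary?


Each octal digit → 3 binary bits:
  1 = 001
  2 = 010
  2 = 010
  6 = 110
  5 = 101
Concatenate: 001 010 010 110 101
= 001010010110101


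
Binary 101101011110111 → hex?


Group into 4-bit nibbles: 0101101011110111
  0101 = 5
  1010 = A
  1111 = F
  0111 = 7
= 0x5AF7


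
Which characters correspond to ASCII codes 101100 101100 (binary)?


Codes (binary): 101100 101100
Per-code ASCII lookup:
  101100 = 44  (special character) → ','
  101100 = 44  (special character) → ','
= ',,'


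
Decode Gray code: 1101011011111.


Gray code: 1101011011111
MSB stays the same: 1
Each subsequent bit = prev_binary XOR current_gray:
  B[1] = 1 XOR 1 = 0
  B[2] = 0 XOR 0 = 0
  B[3] = 0 XOR 1 = 1
  B[4] = 1 XOR 0 = 1
  B[5] = 1 XOR 1 = 0
  B[6] = 0 XOR 1 = 1
  B[7] = 1 XOR 0 = 1
  B[8] = 1 XOR 1 = 0
  B[9] = 0 XOR 1 = 1
  B[10] = 1 XOR 1 = 0
  B[11] = 0 XOR 1 = 1
  B[12] = 1 XOR 1 = 0
= 1001101101010 (4970 decimal)


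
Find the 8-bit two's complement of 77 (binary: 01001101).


Original: 01001101
Step 1 - Invert all bits: 10110010
Step 2 - Add 1: 10110010 + 1
= 10110011 (represents -77)


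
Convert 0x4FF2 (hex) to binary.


Each hex digit → 4 binary bits:
  4 = 0100
  F = 1111
  F = 1111
  2 = 0010
Concatenate: 0100 1111 1111 0010
= 0100111111110010


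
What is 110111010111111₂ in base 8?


Group into 3-bit groups: 110111010111111
  110 = 6
  111 = 7
  010 = 2
  111 = 7
  111 = 7
= 0o67277


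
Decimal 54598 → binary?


Divide by 2 repeatedly:
54598 ÷ 2 = 27299 remainder 0
27299 ÷ 2 = 13649 remainder 1
13649 ÷ 2 = 6824 remainder 1
6824 ÷ 2 = 3412 remainder 0
3412 ÷ 2 = 1706 remainder 0
1706 ÷ 2 = 853 remainder 0
853 ÷ 2 = 426 remainder 1
426 ÷ 2 = 213 remainder 0
213 ÷ 2 = 106 remainder 1
106 ÷ 2 = 53 remainder 0
53 ÷ 2 = 26 remainder 1
26 ÷ 2 = 13 remainder 0
13 ÷ 2 = 6 remainder 1
6 ÷ 2 = 3 remainder 0
3 ÷ 2 = 1 remainder 1
1 ÷ 2 = 0 remainder 1
Reading remainders bottom-up:
= 1101010101000110


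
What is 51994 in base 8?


Divide by 8 repeatedly:
51994 ÷ 8 = 6499 remainder 2
6499 ÷ 8 = 812 remainder 3
812 ÷ 8 = 101 remainder 4
101 ÷ 8 = 12 remainder 5
12 ÷ 8 = 1 remainder 4
1 ÷ 8 = 0 remainder 1
Reading remainders bottom-up:
= 0o145432


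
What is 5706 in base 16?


Divide by 16 repeatedly:
5706 ÷ 16 = 356 remainder 10 (A)
356 ÷ 16 = 22 remainder 4 (4)
22 ÷ 16 = 1 remainder 6 (6)
1 ÷ 16 = 0 remainder 1 (1)
Reading remainders bottom-up:
= 0x164A


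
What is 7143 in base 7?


Divide by 7 repeatedly:
7143 ÷ 7 = 1020 remainder 3
1020 ÷ 7 = 145 remainder 5
145 ÷ 7 = 20 remainder 5
20 ÷ 7 = 2 remainder 6
2 ÷ 7 = 0 remainder 2
Reading remainders bottom-up:
= 26553


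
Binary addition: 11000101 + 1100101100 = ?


Align and add column by column (LSB to MSB, carry propagating):
  00011000101
+ 01100101100
  -----------
  col 0: 1 + 0 + 0 (carry in) = 1 → bit 1, carry out 0
  col 1: 0 + 0 + 0 (carry in) = 0 → bit 0, carry out 0
  col 2: 1 + 1 + 0 (carry in) = 2 → bit 0, carry out 1
  col 3: 0 + 1 + 1 (carry in) = 2 → bit 0, carry out 1
  col 4: 0 + 0 + 1 (carry in) = 1 → bit 1, carry out 0
  col 5: 0 + 1 + 0 (carry in) = 1 → bit 1, carry out 0
  col 6: 1 + 0 + 0 (carry in) = 1 → bit 1, carry out 0
  col 7: 1 + 0 + 0 (carry in) = 1 → bit 1, carry out 0
  col 8: 0 + 1 + 0 (carry in) = 1 → bit 1, carry out 0
  col 9: 0 + 1 + 0 (carry in) = 1 → bit 1, carry out 0
  col 10: 0 + 0 + 0 (carry in) = 0 → bit 0, carry out 0
Reading bits MSB→LSB: 01111110001
Strip leading zeros: 1111110001
= 1111110001


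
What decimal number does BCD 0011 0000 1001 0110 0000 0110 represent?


Each 4-bit group → digit:
  0011 → 3
  0000 → 0
  1001 → 9
  0110 → 6
  0000 → 0
  0110 → 6
= 309606


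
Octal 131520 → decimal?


Positional values:
Position 0: 0 × 8^0 = 0
Position 1: 2 × 8^1 = 16
Position 2: 5 × 8^2 = 320
Position 3: 1 × 8^3 = 512
Position 4: 3 × 8^4 = 12288
Position 5: 1 × 8^5 = 32768
Sum = 0 + 16 + 320 + 512 + 12288 + 32768
= 45904


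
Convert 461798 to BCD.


Each digit → 4-bit binary:
  4 → 0100
  6 → 0110
  1 → 0001
  7 → 0111
  9 → 1001
  8 → 1000
= 0100 0110 0001 0111 1001 1000


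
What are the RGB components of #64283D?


Hex: #64283D
R = 64₁₆ = 100
G = 28₁₆ = 40
B = 3D₁₆ = 61
= RGB(100, 40, 61)


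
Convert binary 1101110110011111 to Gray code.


Binary: 1101110110011111
Gray code: G = B XOR (B >> 1)
B >> 1 = 0110111011001111
1101110110011111 XOR 0110111011001111:
  1 XOR 0 = 1
  1 XOR 1 = 0
  0 XOR 1 = 1
  1 XOR 0 = 1
  1 XOR 1 = 0
  1 XOR 1 = 0
  0 XOR 1 = 1
  1 XOR 0 = 1
  1 XOR 1 = 0
  0 XOR 1 = 1
  0 XOR 0 = 0
  1 XOR 0 = 1
  1 XOR 1 = 0
  1 XOR 1 = 0
  1 XOR 1 = 0
  1 XOR 1 = 0
= 1011001101010000


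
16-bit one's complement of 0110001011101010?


Original: 0110001011101010
Invert all bits:
  bit 0: 0 → 1
  bit 1: 1 → 0
  bit 2: 1 → 0
  bit 3: 0 → 1
  bit 4: 0 → 1
  bit 5: 0 → 1
  bit 6: 1 → 0
  bit 7: 0 → 1
  bit 8: 1 → 0
  bit 9: 1 → 0
  bit 10: 1 → 0
  bit 11: 0 → 1
  bit 12: 1 → 0
  bit 13: 0 → 1
  bit 14: 1 → 0
  bit 15: 0 → 1
= 1001110100010101


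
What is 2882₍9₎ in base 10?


Positional values (base 9):
  2 × 9^0 = 2 × 1 = 2
  8 × 9^1 = 8 × 9 = 72
  8 × 9^2 = 8 × 81 = 648
  2 × 9^3 = 2 × 729 = 1458
Sum = 2 + 72 + 648 + 1458
= 2180


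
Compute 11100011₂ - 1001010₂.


Align and subtract column by column (LSB to MSB, borrowing when needed):
  11100011
- 01001010
  --------
  col 0: (1 - 0 borrow-in) - 0 → 1 - 0 = 1, borrow out 0
  col 1: (1 - 0 borrow-in) - 1 → 1 - 1 = 0, borrow out 0
  col 2: (0 - 0 borrow-in) - 0 → 0 - 0 = 0, borrow out 0
  col 3: (0 - 0 borrow-in) - 1 → borrow from next column: (0+2) - 1 = 1, borrow out 1
  col 4: (0 - 1 borrow-in) - 0 → borrow from next column: (-1+2) - 0 = 1, borrow out 1
  col 5: (1 - 1 borrow-in) - 0 → 0 - 0 = 0, borrow out 0
  col 6: (1 - 0 borrow-in) - 1 → 1 - 1 = 0, borrow out 0
  col 7: (1 - 0 borrow-in) - 0 → 1 - 0 = 1, borrow out 0
Reading bits MSB→LSB: 10011001
Strip leading zeros: 10011001
= 10011001
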